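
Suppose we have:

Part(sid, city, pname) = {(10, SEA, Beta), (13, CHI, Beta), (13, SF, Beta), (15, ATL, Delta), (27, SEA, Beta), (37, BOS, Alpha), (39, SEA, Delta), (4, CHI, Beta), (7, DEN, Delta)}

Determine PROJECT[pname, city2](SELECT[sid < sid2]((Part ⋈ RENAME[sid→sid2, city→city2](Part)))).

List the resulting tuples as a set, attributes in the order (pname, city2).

{(Beta, CHI), (Beta, SEA), (Beta, SF), (Delta, ATL), (Delta, SEA)}

ρ[sid→sid2, city→city2]: schema becomes (sid2, city2, pname); tuples unchanged.
Joining Part and RENAME[sid→sid2, city→city2](Part) on pname yields {(10, SEA, Beta, 10, SEA), (10, SEA, Beta, 13, CHI), (10, SEA, Beta, 13, SF), (10, SEA, Beta, 27, SEA), (10, SEA, Beta, 4, CHI), (13, CHI, Beta, 10, SEA), (13, CHI, Beta, 13, CHI), (13, CHI, Beta, 13, SF), (13, CHI, Beta, 27, SEA), (13, CHI, Beta, 4, CHI), (13, SF, Beta, 10, SEA), (13, SF, Beta, 13, CHI), (13, SF, Beta, 13, SF), (13, SF, Beta, 27, SEA), (13, SF, Beta, 4, CHI), (15, ATL, Delta, 15, ATL), (15, ATL, Delta, 39, SEA), (15, ATL, Delta, 7, DEN), (27, SEA, Beta, 10, SEA), (27, SEA, Beta, 13, CHI), (27, SEA, Beta, 13, SF), (27, SEA, Beta, 27, SEA), (27, SEA, Beta, 4, CHI), (37, BOS, Alpha, 37, BOS), (39, SEA, Delta, 15, ATL), (39, SEA, Delta, 39, SEA), (39, SEA, Delta, 7, DEN), (4, CHI, Beta, 10, SEA), (4, CHI, Beta, 13, CHI), (4, CHI, Beta, 13, SF), (4, CHI, Beta, 27, SEA), (4, CHI, Beta, 4, CHI), (7, DEN, Delta, 15, ATL), (7, DEN, Delta, 39, SEA), (7, DEN, Delta, 7, DEN)}.
Selection sid < sid2: {(10, SEA, Beta, 13, CHI), (10, SEA, Beta, 13, SF), (10, SEA, Beta, 27, SEA), (13, CHI, Beta, 27, SEA), (13, SF, Beta, 27, SEA), (15, ATL, Delta, 39, SEA), (4, CHI, Beta, 10, SEA), (4, CHI, Beta, 13, CHI), (4, CHI, Beta, 13, SF), (4, CHI, Beta, 27, SEA), (7, DEN, Delta, 15, ATL), (7, DEN, Delta, 39, SEA)}
π_{pname, city2} gives {(Beta, CHI), (Beta, SEA), (Beta, SF), (Delta, ATL), (Delta, SEA)} (7 duplicate(s) eliminated).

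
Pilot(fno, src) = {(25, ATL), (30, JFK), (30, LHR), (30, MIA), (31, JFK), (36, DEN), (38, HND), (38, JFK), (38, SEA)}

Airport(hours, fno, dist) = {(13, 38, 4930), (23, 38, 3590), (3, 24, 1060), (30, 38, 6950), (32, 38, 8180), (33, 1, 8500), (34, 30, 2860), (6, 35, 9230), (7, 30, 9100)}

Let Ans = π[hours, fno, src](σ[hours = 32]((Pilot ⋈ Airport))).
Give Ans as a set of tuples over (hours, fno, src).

{(32, 38, HND), (32, 38, JFK), (32, 38, SEA)}

Joining Pilot and Airport on fno yields {(30, JFK, 34, 2860), (30, JFK, 7, 9100), (30, LHR, 34, 2860), (30, LHR, 7, 9100), (30, MIA, 34, 2860), (30, MIA, 7, 9100), (38, HND, 13, 4930), (38, HND, 23, 3590), (38, HND, 30, 6950), (38, HND, 32, 8180), (38, JFK, 13, 4930), (38, JFK, 23, 3590), (38, JFK, 30, 6950), (38, JFK, 32, 8180), (38, SEA, 13, 4930), (38, SEA, 23, 3590), (38, SEA, 30, 6950), (38, SEA, 32, 8180)}.
Apply σ_{hours = 32}; surviving tuples: {(38, HND, 32, 8180), (38, JFK, 32, 8180), (38, SEA, 32, 8180)}
π_{hours, fno, src} gives {(32, 38, HND), (32, 38, JFK), (32, 38, SEA)}.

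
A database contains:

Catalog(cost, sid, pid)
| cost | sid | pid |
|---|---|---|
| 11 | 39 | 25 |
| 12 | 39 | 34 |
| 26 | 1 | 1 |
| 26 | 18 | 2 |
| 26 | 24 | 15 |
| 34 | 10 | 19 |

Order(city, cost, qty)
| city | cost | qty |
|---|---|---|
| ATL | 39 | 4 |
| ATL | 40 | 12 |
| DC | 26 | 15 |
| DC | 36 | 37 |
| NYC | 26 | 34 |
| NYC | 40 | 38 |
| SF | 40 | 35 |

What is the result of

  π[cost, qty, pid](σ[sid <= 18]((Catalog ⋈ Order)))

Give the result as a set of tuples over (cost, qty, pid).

{(26, 15, 1), (26, 15, 2), (26, 34, 1), (26, 34, 2)}

Natural join on cost: {(26, 1, 1, DC, 15), (26, 1, 1, NYC, 34), (26, 18, 2, DC, 15), (26, 18, 2, NYC, 34), (26, 24, 15, DC, 15), (26, 24, 15, NYC, 34)}
σ[sid <= 18]: keep tuples satisfying sid <= 18 → {(26, 1, 1, DC, 15), (26, 1, 1, NYC, 34), (26, 18, 2, DC, 15), (26, 18, 2, NYC, 34)}
π_{cost, qty, pid} gives {(26, 15, 1), (26, 15, 2), (26, 34, 1), (26, 34, 2)}.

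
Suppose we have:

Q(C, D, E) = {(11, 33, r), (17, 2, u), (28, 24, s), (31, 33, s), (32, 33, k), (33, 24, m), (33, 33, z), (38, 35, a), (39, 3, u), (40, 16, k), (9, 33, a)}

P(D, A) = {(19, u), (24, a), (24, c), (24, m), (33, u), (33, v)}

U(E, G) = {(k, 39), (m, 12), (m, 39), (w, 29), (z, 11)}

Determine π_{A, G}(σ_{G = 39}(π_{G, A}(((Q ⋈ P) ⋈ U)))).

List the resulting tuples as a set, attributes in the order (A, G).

{(a, 39), (c, 39), (m, 39), (u, 39), (v, 39)}

Q ⋈ P (natural join on D): {(11, 33, r, u), (11, 33, r, v), (28, 24, s, a), (28, 24, s, c), (28, 24, s, m), (31, 33, s, u), (31, 33, s, v), (32, 33, k, u), (32, 33, k, v), (33, 24, m, a), (33, 24, m, c), (33, 24, m, m), (33, 33, z, u), (33, 33, z, v), (9, 33, a, u), (9, 33, a, v)}
(Q ⋈ P) ⋈ U (natural join on E): {(32, 33, k, u, 39), (32, 33, k, v, 39), (33, 24, m, a, 12), (33, 24, m, a, 39), (33, 24, m, c, 12), (33, 24, m, c, 39), (33, 24, m, m, 12), (33, 24, m, m, 39), (33, 33, z, u, 11), (33, 33, z, v, 11)}
π[G, A]: project onto (G, A) → {(11, u), (11, v), (12, a), (12, c), (12, m), (39, a), (39, c), (39, m), (39, u), (39, v)}
Apply σ_{G = 39}; surviving tuples: {(39, a), (39, c), (39, m), (39, u), (39, v)}
π[A, G]: project onto (A, G) → {(a, 39), (c, 39), (m, 39), (u, 39), (v, 39)}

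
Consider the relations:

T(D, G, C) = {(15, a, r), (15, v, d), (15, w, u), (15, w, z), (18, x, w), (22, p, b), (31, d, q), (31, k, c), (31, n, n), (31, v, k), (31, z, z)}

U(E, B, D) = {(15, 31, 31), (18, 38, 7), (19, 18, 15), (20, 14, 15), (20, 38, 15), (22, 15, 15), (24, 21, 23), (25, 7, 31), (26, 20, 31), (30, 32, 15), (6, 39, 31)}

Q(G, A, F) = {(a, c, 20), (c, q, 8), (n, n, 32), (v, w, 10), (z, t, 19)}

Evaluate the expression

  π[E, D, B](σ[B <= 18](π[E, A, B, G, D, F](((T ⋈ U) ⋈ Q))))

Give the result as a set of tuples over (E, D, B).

T ⋈ U (natural join on D): {(15, a, r, 19, 18), (15, a, r, 20, 14), (15, a, r, 20, 38), (15, a, r, 22, 15), (15, a, r, 30, 32), (15, v, d, 19, 18), (15, v, d, 20, 14), (15, v, d, 20, 38), (15, v, d, 22, 15), (15, v, d, 30, 32), (15, w, u, 19, 18), (15, w, u, 20, 14), (15, w, u, 20, 38), (15, w, u, 22, 15), (15, w, u, 30, 32), (15, w, z, 19, 18), (15, w, z, 20, 14), (15, w, z, 20, 38), (15, w, z, 22, 15), (15, w, z, 30, 32), (31, d, q, 15, 31), (31, d, q, 25, 7), (31, d, q, 26, 20), (31, d, q, 6, 39), (31, k, c, 15, 31), (31, k, c, 25, 7), (31, k, c, 26, 20), (31, k, c, 6, 39), (31, n, n, 15, 31), (31, n, n, 25, 7), (31, n, n, 26, 20), (31, n, n, 6, 39), (31, v, k, 15, 31), (31, v, k, 25, 7), (31, v, k, 26, 20), (31, v, k, 6, 39), (31, z, z, 15, 31), (31, z, z, 25, 7), (31, z, z, 26, 20), (31, z, z, 6, 39)}
(T ⋈ U) ⋈ Q (natural join on G): {(15, a, r, 19, 18, c, 20), (15, a, r, 20, 14, c, 20), (15, a, r, 20, 38, c, 20), (15, a, r, 22, 15, c, 20), (15, a, r, 30, 32, c, 20), (15, v, d, 19, 18, w, 10), (15, v, d, 20, 14, w, 10), (15, v, d, 20, 38, w, 10), (15, v, d, 22, 15, w, 10), (15, v, d, 30, 32, w, 10), (31, n, n, 15, 31, n, 32), (31, n, n, 25, 7, n, 32), (31, n, n, 26, 20, n, 32), (31, n, n, 6, 39, n, 32), (31, v, k, 15, 31, w, 10), (31, v, k, 25, 7, w, 10), (31, v, k, 26, 20, w, 10), (31, v, k, 6, 39, w, 10), (31, z, z, 15, 31, t, 19), (31, z, z, 25, 7, t, 19), (31, z, z, 26, 20, t, 19), (31, z, z, 6, 39, t, 19)}
π_{E, A, B, G, D, F} gives {(15, n, 31, n, 31, 32), (15, t, 31, z, 31, 19), (15, w, 31, v, 31, 10), (19, c, 18, a, 15, 20), (19, w, 18, v, 15, 10), (20, c, 14, a, 15, 20), (20, c, 38, a, 15, 20), (20, w, 14, v, 15, 10), (20, w, 38, v, 15, 10), (22, c, 15, a, 15, 20), (22, w, 15, v, 15, 10), (25, n, 7, n, 31, 32), (25, t, 7, z, 31, 19), (25, w, 7, v, 31, 10), (26, n, 20, n, 31, 32), (26, t, 20, z, 31, 19), (26, w, 20, v, 31, 10), (30, c, 32, a, 15, 20), (30, w, 32, v, 15, 10), (6, n, 39, n, 31, 32), (6, t, 39, z, 31, 19), (6, w, 39, v, 31, 10)}.
Apply σ_{B <= 18}; surviving tuples: {(19, c, 18, a, 15, 20), (19, w, 18, v, 15, 10), (20, c, 14, a, 15, 20), (20, w, 14, v, 15, 10), (22, c, 15, a, 15, 20), (22, w, 15, v, 15, 10), (25, n, 7, n, 31, 32), (25, t, 7, z, 31, 19), (25, w, 7, v, 31, 10)}
π_{E, D, B} gives {(19, 15, 18), (20, 15, 14), (22, 15, 15), (25, 31, 7)} (5 duplicate(s) eliminated).

{(19, 15, 18), (20, 15, 14), (22, 15, 15), (25, 31, 7)}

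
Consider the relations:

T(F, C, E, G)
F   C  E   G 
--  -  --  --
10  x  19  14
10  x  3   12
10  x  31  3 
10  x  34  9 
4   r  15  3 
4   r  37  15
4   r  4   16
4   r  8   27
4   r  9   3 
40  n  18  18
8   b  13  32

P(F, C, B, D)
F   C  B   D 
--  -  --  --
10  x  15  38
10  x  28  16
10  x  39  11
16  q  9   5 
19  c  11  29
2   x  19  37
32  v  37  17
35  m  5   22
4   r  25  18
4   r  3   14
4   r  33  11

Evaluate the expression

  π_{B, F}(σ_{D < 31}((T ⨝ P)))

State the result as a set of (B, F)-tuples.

Joining T and P on F, C yields {(10, x, 19, 14, 15, 38), (10, x, 19, 14, 28, 16), (10, x, 19, 14, 39, 11), (10, x, 3, 12, 15, 38), (10, x, 3, 12, 28, 16), (10, x, 3, 12, 39, 11), (10, x, 31, 3, 15, 38), (10, x, 31, 3, 28, 16), (10, x, 31, 3, 39, 11), (10, x, 34, 9, 15, 38), (10, x, 34, 9, 28, 16), (10, x, 34, 9, 39, 11), (4, r, 15, 3, 25, 18), (4, r, 15, 3, 3, 14), (4, r, 15, 3, 33, 11), (4, r, 37, 15, 25, 18), (4, r, 37, 15, 3, 14), (4, r, 37, 15, 33, 11), (4, r, 4, 16, 25, 18), (4, r, 4, 16, 3, 14), (4, r, 4, 16, 33, 11), (4, r, 8, 27, 25, 18), (4, r, 8, 27, 3, 14), (4, r, 8, 27, 33, 11), (4, r, 9, 3, 25, 18), (4, r, 9, 3, 3, 14), (4, r, 9, 3, 33, 11)}.
Filtering on D < 31 leaves {(10, x, 19, 14, 28, 16), (10, x, 19, 14, 39, 11), (10, x, 3, 12, 28, 16), (10, x, 3, 12, 39, 11), (10, x, 31, 3, 28, 16), (10, x, 31, 3, 39, 11), (10, x, 34, 9, 28, 16), (10, x, 34, 9, 39, 11), (4, r, 15, 3, 25, 18), (4, r, 15, 3, 3, 14), (4, r, 15, 3, 33, 11), (4, r, 37, 15, 25, 18), (4, r, 37, 15, 3, 14), (4, r, 37, 15, 33, 11), (4, r, 4, 16, 25, 18), (4, r, 4, 16, 3, 14), (4, r, 4, 16, 33, 11), (4, r, 8, 27, 25, 18), (4, r, 8, 27, 3, 14), (4, r, 8, 27, 33, 11), (4, r, 9, 3, 25, 18), (4, r, 9, 3, 3, 14), (4, r, 9, 3, 33, 11)}.
π_{B, F} gives {(25, 4), (28, 10), (3, 4), (33, 4), (39, 10)} (18 duplicate(s) eliminated).

{(25, 4), (28, 10), (3, 4), (33, 4), (39, 10)}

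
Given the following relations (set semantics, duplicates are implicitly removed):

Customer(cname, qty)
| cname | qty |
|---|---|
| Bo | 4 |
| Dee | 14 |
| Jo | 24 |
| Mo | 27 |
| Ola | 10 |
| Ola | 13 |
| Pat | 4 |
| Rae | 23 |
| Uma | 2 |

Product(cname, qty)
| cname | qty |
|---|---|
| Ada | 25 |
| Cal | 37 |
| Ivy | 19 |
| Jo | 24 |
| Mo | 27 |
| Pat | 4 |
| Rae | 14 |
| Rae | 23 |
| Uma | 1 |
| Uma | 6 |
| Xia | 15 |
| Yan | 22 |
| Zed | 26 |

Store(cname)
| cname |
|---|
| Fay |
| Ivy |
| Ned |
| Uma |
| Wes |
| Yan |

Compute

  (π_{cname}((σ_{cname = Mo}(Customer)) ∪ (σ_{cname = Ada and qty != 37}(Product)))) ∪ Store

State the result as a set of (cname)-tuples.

{Ada, Fay, Ivy, Mo, Ned, Uma, Wes, Yan}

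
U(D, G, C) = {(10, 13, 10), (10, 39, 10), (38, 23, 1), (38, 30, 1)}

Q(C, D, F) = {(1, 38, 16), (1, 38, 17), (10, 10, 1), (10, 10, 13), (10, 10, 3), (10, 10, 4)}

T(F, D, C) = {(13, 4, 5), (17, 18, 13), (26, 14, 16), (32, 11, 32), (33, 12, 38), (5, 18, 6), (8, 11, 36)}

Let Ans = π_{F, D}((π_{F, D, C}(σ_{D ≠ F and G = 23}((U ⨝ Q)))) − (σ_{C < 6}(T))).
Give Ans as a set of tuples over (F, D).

U ⋈ Q (natural join on D, C): {(10, 13, 10, 1), (10, 13, 10, 13), (10, 13, 10, 3), (10, 13, 10, 4), (10, 39, 10, 1), (10, 39, 10, 13), (10, 39, 10, 3), (10, 39, 10, 4), (38, 23, 1, 16), (38, 23, 1, 17), (38, 30, 1, 16), (38, 30, 1, 17)}
Apply σ_{D ≠ F and G = 23}; surviving tuples: {(38, 23, 1, 16), (38, 23, 1, 17)}
π[F, D, C]: project onto (F, D, C) → {(16, 38, 1), (17, 38, 1)}
Apply σ_{C < 6}; surviving tuples: {(13, 4, 5)}
Difference: {(16, 38, 1), (17, 38, 1)} with {(13, 4, 5)} → {(16, 38, 1), (17, 38, 1)}
π[F, D]: project onto (F, D) → {(16, 38), (17, 38)}

{(16, 38), (17, 38)}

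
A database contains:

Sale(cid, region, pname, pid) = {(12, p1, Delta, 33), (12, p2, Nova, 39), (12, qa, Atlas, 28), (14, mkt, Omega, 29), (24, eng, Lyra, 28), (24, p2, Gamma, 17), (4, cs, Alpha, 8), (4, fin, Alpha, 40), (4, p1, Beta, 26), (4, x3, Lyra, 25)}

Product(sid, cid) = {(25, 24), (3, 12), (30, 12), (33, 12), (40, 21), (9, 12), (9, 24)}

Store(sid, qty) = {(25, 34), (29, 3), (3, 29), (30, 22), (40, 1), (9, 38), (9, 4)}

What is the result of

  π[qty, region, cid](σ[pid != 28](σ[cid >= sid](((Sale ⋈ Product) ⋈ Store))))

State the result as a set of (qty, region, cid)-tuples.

{(29, p1, 12), (29, p2, 12), (38, p1, 12), (38, p2, 12), (38, p2, 24), (4, p1, 12), (4, p2, 12), (4, p2, 24)}

Joining Sale and Product on cid yields {(12, p1, Delta, 33, 3), (12, p1, Delta, 33, 30), (12, p1, Delta, 33, 33), (12, p1, Delta, 33, 9), (12, p2, Nova, 39, 3), (12, p2, Nova, 39, 30), (12, p2, Nova, 39, 33), (12, p2, Nova, 39, 9), (12, qa, Atlas, 28, 3), (12, qa, Atlas, 28, 30), (12, qa, Atlas, 28, 33), (12, qa, Atlas, 28, 9), (24, eng, Lyra, 28, 25), (24, eng, Lyra, 28, 9), (24, p2, Gamma, 17, 25), (24, p2, Gamma, 17, 9)}.
Joining (Sale ⋈ Product) and Store on sid yields {(12, p1, Delta, 33, 3, 29), (12, p1, Delta, 33, 30, 22), (12, p1, Delta, 33, 9, 38), (12, p1, Delta, 33, 9, 4), (12, p2, Nova, 39, 3, 29), (12, p2, Nova, 39, 30, 22), (12, p2, Nova, 39, 9, 38), (12, p2, Nova, 39, 9, 4), (12, qa, Atlas, 28, 3, 29), (12, qa, Atlas, 28, 30, 22), (12, qa, Atlas, 28, 9, 38), (12, qa, Atlas, 28, 9, 4), (24, eng, Lyra, 28, 25, 34), (24, eng, Lyra, 28, 9, 38), (24, eng, Lyra, 28, 9, 4), (24, p2, Gamma, 17, 25, 34), (24, p2, Gamma, 17, 9, 38), (24, p2, Gamma, 17, 9, 4)}.
Selection cid >= sid: {(12, p1, Delta, 33, 3, 29), (12, p1, Delta, 33, 9, 38), (12, p1, Delta, 33, 9, 4), (12, p2, Nova, 39, 3, 29), (12, p2, Nova, 39, 9, 38), (12, p2, Nova, 39, 9, 4), (12, qa, Atlas, 28, 3, 29), (12, qa, Atlas, 28, 9, 38), (12, qa, Atlas, 28, 9, 4), (24, eng, Lyra, 28, 9, 38), (24, eng, Lyra, 28, 9, 4), (24, p2, Gamma, 17, 9, 38), (24, p2, Gamma, 17, 9, 4)}
Selection pid != 28: {(12, p1, Delta, 33, 3, 29), (12, p1, Delta, 33, 9, 38), (12, p1, Delta, 33, 9, 4), (12, p2, Nova, 39, 3, 29), (12, p2, Nova, 39, 9, 38), (12, p2, Nova, 39, 9, 4), (24, p2, Gamma, 17, 9, 38), (24, p2, Gamma, 17, 9, 4)}
π[qty, region, cid]: project onto (qty, region, cid) → {(29, p1, 12), (29, p2, 12), (38, p1, 12), (38, p2, 12), (38, p2, 24), (4, p1, 12), (4, p2, 12), (4, p2, 24)}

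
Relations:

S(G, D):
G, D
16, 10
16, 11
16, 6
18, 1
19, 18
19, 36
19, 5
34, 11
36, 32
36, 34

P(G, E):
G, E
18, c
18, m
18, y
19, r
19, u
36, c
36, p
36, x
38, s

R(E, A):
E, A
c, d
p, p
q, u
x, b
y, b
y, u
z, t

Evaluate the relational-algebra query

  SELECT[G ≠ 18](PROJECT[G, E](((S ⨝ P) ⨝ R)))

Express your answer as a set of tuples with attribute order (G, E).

S ⋈ P (natural join on G): {(18, 1, c), (18, 1, m), (18, 1, y), (19, 18, r), (19, 18, u), (19, 36, r), (19, 36, u), (19, 5, r), (19, 5, u), (36, 32, c), (36, 32, p), (36, 32, x), (36, 34, c), (36, 34, p), (36, 34, x)}
(S ⨝ P) ⋈ R (natural join on E): {(18, 1, c, d), (18, 1, y, b), (18, 1, y, u), (36, 32, c, d), (36, 32, p, p), (36, 32, x, b), (36, 34, c, d), (36, 34, p, p), (36, 34, x, b)}
π[G, E]: project onto (G, E) (4 duplicate(s) eliminated) → {(18, c), (18, y), (36, c), (36, p), (36, x)}
Filtering on G ≠ 18 leaves {(36, c), (36, p), (36, x)}.

{(36, c), (36, p), (36, x)}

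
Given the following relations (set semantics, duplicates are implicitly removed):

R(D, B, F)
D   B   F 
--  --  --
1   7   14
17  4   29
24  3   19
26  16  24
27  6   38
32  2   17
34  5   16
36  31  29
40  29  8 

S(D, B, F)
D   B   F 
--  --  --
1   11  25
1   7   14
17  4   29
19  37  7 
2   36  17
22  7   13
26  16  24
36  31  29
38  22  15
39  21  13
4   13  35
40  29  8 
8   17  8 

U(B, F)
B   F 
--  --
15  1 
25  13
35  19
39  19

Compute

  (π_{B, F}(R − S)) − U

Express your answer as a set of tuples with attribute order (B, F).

{(2, 17), (3, 19), (5, 16), (6, 38)}

Difference: {(1, 7, 14), (17, 4, 29), (24, 3, 19), (26, 16, 24), (27, 6, 38), (32, 2, 17), (34, 5, 16), (36, 31, 29), (40, 29, 8)} with {(1, 11, 25), (1, 7, 14), (17, 4, 29), (19, 37, 7), (2, 36, 17), (22, 7, 13), (26, 16, 24), (36, 31, 29), (38, 22, 15), (39, 21, 13), (4, 13, 35), (40, 29, 8), (8, 17, 8)} → {(24, 3, 19), (27, 6, 38), (32, 2, 17), (34, 5, 16)}
Projecting to B, F: {(2, 17), (3, 19), (5, 16), (6, 38)}
Difference: {(2, 17), (3, 19), (5, 16), (6, 38)} with {(15, 1), (25, 13), (35, 19), (39, 19)} → {(2, 17), (3, 19), (5, 16), (6, 38)}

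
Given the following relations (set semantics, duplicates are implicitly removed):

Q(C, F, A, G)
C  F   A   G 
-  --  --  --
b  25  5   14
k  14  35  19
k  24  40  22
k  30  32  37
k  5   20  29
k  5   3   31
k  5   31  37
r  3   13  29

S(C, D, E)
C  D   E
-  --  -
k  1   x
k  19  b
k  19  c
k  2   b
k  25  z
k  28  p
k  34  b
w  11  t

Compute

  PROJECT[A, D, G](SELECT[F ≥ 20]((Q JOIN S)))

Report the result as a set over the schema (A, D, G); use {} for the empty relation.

{(32, 1, 37), (32, 19, 37), (32, 2, 37), (32, 25, 37), (32, 28, 37), (32, 34, 37), (40, 1, 22), (40, 19, 22), (40, 2, 22), (40, 25, 22), (40, 28, 22), (40, 34, 22)}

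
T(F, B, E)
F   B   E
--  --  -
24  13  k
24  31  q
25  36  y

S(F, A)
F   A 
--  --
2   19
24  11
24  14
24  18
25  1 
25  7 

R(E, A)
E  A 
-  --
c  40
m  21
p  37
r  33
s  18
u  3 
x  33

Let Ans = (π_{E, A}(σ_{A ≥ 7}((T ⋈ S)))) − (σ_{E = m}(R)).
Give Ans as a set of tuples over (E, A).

Natural join on F: {(24, 13, k, 11), (24, 13, k, 14), (24, 13, k, 18), (24, 31, q, 11), (24, 31, q, 14), (24, 31, q, 18), (25, 36, y, 1), (25, 36, y, 7)}
σ[A ≥ 7]: keep tuples satisfying A ≥ 7 → {(24, 13, k, 11), (24, 13, k, 14), (24, 13, k, 18), (24, 31, q, 11), (24, 31, q, 14), (24, 31, q, 18), (25, 36, y, 7)}
Keep only column(s) E, A: {(k, 11), (k, 14), (k, 18), (q, 11), (q, 14), (q, 18), (y, 7)}
σ[E = m]: keep tuples satisfying E = m → {(m, 21)}
Set difference of the two operands is {(k, 11), (k, 14), (k, 18), (q, 11), (q, 14), (q, 18), (y, 7)}.

{(k, 11), (k, 14), (k, 18), (q, 11), (q, 14), (q, 18), (y, 7)}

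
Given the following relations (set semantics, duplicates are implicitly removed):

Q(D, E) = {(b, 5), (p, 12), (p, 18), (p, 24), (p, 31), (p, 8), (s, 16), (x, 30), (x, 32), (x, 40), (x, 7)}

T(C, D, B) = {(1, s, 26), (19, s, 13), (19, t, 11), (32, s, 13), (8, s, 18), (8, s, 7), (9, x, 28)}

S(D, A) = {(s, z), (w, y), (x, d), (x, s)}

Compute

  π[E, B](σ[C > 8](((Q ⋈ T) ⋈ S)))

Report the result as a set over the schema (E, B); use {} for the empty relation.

{(16, 13), (30, 28), (32, 28), (40, 28), (7, 28)}

Natural join on D: {(s, 16, 1, 26), (s, 16, 19, 13), (s, 16, 32, 13), (s, 16, 8, 18), (s, 16, 8, 7), (x, 30, 9, 28), (x, 32, 9, 28), (x, 40, 9, 28), (x, 7, 9, 28)}
Natural join on D: {(s, 16, 1, 26, z), (s, 16, 19, 13, z), (s, 16, 32, 13, z), (s, 16, 8, 18, z), (s, 16, 8, 7, z), (x, 30, 9, 28, d), (x, 30, 9, 28, s), (x, 32, 9, 28, d), (x, 32, 9, 28, s), (x, 40, 9, 28, d), (x, 40, 9, 28, s), (x, 7, 9, 28, d), (x, 7, 9, 28, s)}
Filtering on C > 8 leaves {(s, 16, 19, 13, z), (s, 16, 32, 13, z), (x, 30, 9, 28, d), (x, 30, 9, 28, s), (x, 32, 9, 28, d), (x, 32, 9, 28, s), (x, 40, 9, 28, d), (x, 40, 9, 28, s), (x, 7, 9, 28, d), (x, 7, 9, 28, s)}.
Projecting to E, B (5 duplicate(s) eliminated): {(16, 13), (30, 28), (32, 28), (40, 28), (7, 28)}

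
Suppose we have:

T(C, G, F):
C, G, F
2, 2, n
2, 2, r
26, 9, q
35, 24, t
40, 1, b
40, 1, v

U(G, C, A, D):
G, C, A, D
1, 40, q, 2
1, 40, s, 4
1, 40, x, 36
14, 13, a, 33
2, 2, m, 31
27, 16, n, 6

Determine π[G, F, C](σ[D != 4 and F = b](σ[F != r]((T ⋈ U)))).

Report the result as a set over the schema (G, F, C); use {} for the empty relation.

{(1, b, 40)}

Joining T and U on C, G yields {(2, 2, n, m, 31), (2, 2, r, m, 31), (40, 1, b, q, 2), (40, 1, b, s, 4), (40, 1, b, x, 36), (40, 1, v, q, 2), (40, 1, v, s, 4), (40, 1, v, x, 36)}.
Selection F != r: {(2, 2, n, m, 31), (40, 1, b, q, 2), (40, 1, b, s, 4), (40, 1, b, x, 36), (40, 1, v, q, 2), (40, 1, v, s, 4), (40, 1, v, x, 36)}
Selection D != 4 and F = b: {(40, 1, b, q, 2), (40, 1, b, x, 36)}
Keep only column(s) G, F, C (1 duplicate(s) eliminated): {(1, b, 40)}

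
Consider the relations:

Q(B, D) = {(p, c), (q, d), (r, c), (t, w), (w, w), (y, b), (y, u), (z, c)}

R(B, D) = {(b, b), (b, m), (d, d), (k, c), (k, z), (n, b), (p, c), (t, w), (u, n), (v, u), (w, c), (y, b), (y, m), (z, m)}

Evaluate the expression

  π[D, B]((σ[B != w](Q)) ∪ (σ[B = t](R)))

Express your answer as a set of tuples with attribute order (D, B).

{(b, y), (c, p), (c, r), (c, z), (d, q), (u, y), (w, t)}

Selection B != w: {(p, c), (q, d), (r, c), (t, w), (y, b), (y, u), (z, c)}
Selection B = t: {(t, w)}
Taking the union: {(p, c), (q, d), (r, c), (t, w), (y, b), (y, u), (z, c)}
π[D, B]: project onto (D, B) → {(b, y), (c, p), (c, r), (c, z), (d, q), (u, y), (w, t)}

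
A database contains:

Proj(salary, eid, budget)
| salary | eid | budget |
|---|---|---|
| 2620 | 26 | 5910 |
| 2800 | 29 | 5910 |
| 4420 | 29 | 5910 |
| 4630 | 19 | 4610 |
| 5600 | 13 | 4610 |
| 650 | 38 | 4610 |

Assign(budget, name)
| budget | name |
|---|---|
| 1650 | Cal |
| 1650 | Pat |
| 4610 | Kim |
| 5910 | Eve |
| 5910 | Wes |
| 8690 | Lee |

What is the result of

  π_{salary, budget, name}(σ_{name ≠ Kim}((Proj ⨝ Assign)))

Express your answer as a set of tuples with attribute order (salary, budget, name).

Joining Proj and Assign on budget yields {(2620, 26, 5910, Eve), (2620, 26, 5910, Wes), (2800, 29, 5910, Eve), (2800, 29, 5910, Wes), (4420, 29, 5910, Eve), (4420, 29, 5910, Wes), (4630, 19, 4610, Kim), (5600, 13, 4610, Kim), (650, 38, 4610, Kim)}.
σ[name ≠ Kim]: keep tuples satisfying name ≠ Kim → {(2620, 26, 5910, Eve), (2620, 26, 5910, Wes), (2800, 29, 5910, Eve), (2800, 29, 5910, Wes), (4420, 29, 5910, Eve), (4420, 29, 5910, Wes)}
Keep only column(s) salary, budget, name: {(2620, 5910, Eve), (2620, 5910, Wes), (2800, 5910, Eve), (2800, 5910, Wes), (4420, 5910, Eve), (4420, 5910, Wes)}

{(2620, 5910, Eve), (2620, 5910, Wes), (2800, 5910, Eve), (2800, 5910, Wes), (4420, 5910, Eve), (4420, 5910, Wes)}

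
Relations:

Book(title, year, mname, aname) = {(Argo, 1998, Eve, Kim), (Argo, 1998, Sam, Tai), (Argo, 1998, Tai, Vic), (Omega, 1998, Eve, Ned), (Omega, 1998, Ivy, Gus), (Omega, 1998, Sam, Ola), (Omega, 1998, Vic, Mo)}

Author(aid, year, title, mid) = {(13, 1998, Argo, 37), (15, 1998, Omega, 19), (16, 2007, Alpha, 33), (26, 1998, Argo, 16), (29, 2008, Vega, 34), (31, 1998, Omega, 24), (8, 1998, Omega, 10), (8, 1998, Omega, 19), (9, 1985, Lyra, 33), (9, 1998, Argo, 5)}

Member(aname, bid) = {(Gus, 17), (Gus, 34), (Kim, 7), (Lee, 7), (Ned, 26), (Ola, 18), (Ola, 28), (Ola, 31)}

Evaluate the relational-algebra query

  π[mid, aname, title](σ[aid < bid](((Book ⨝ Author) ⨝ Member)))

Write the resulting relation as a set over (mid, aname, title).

Natural join on title, year: {(Argo, 1998, Eve, Kim, 13, 37), (Argo, 1998, Eve, Kim, 26, 16), (Argo, 1998, Eve, Kim, 9, 5), (Argo, 1998, Sam, Tai, 13, 37), (Argo, 1998, Sam, Tai, 26, 16), (Argo, 1998, Sam, Tai, 9, 5), (Argo, 1998, Tai, Vic, 13, 37), (Argo, 1998, Tai, Vic, 26, 16), (Argo, 1998, Tai, Vic, 9, 5), (Omega, 1998, Eve, Ned, 15, 19), (Omega, 1998, Eve, Ned, 31, 24), (Omega, 1998, Eve, Ned, 8, 10), (Omega, 1998, Eve, Ned, 8, 19), (Omega, 1998, Ivy, Gus, 15, 19), (Omega, 1998, Ivy, Gus, 31, 24), (Omega, 1998, Ivy, Gus, 8, 10), (Omega, 1998, Ivy, Gus, 8, 19), (Omega, 1998, Sam, Ola, 15, 19), (Omega, 1998, Sam, Ola, 31, 24), (Omega, 1998, Sam, Ola, 8, 10), (Omega, 1998, Sam, Ola, 8, 19), (Omega, 1998, Vic, Mo, 15, 19), (Omega, 1998, Vic, Mo, 31, 24), (Omega, 1998, Vic, Mo, 8, 10), (Omega, 1998, Vic, Mo, 8, 19)}
Natural join on aname: {(Argo, 1998, Eve, Kim, 13, 37, 7), (Argo, 1998, Eve, Kim, 26, 16, 7), (Argo, 1998, Eve, Kim, 9, 5, 7), (Omega, 1998, Eve, Ned, 15, 19, 26), (Omega, 1998, Eve, Ned, 31, 24, 26), (Omega, 1998, Eve, Ned, 8, 10, 26), (Omega, 1998, Eve, Ned, 8, 19, 26), (Omega, 1998, Ivy, Gus, 15, 19, 17), (Omega, 1998, Ivy, Gus, 15, 19, 34), (Omega, 1998, Ivy, Gus, 31, 24, 17), (Omega, 1998, Ivy, Gus, 31, 24, 34), (Omega, 1998, Ivy, Gus, 8, 10, 17), (Omega, 1998, Ivy, Gus, 8, 10, 34), (Omega, 1998, Ivy, Gus, 8, 19, 17), (Omega, 1998, Ivy, Gus, 8, 19, 34), (Omega, 1998, Sam, Ola, 15, 19, 18), (Omega, 1998, Sam, Ola, 15, 19, 28), (Omega, 1998, Sam, Ola, 15, 19, 31), (Omega, 1998, Sam, Ola, 31, 24, 18), (Omega, 1998, Sam, Ola, 31, 24, 28), (Omega, 1998, Sam, Ola, 31, 24, 31), (Omega, 1998, Sam, Ola, 8, 10, 18), (Omega, 1998, Sam, Ola, 8, 10, 28), (Omega, 1998, Sam, Ola, 8, 10, 31), (Omega, 1998, Sam, Ola, 8, 19, 18), (Omega, 1998, Sam, Ola, 8, 19, 28), (Omega, 1998, Sam, Ola, 8, 19, 31)}
Filtering on aid < bid leaves {(Omega, 1998, Eve, Ned, 15, 19, 26), (Omega, 1998, Eve, Ned, 8, 10, 26), (Omega, 1998, Eve, Ned, 8, 19, 26), (Omega, 1998, Ivy, Gus, 15, 19, 17), (Omega, 1998, Ivy, Gus, 15, 19, 34), (Omega, 1998, Ivy, Gus, 31, 24, 34), (Omega, 1998, Ivy, Gus, 8, 10, 17), (Omega, 1998, Ivy, Gus, 8, 10, 34), (Omega, 1998, Ivy, Gus, 8, 19, 17), (Omega, 1998, Ivy, Gus, 8, 19, 34), (Omega, 1998, Sam, Ola, 15, 19, 18), (Omega, 1998, Sam, Ola, 15, 19, 28), (Omega, 1998, Sam, Ola, 15, 19, 31), (Omega, 1998, Sam, Ola, 8, 10, 18), (Omega, 1998, Sam, Ola, 8, 10, 28), (Omega, 1998, Sam, Ola, 8, 10, 31), (Omega, 1998, Sam, Ola, 8, 19, 18), (Omega, 1998, Sam, Ola, 8, 19, 28), (Omega, 1998, Sam, Ola, 8, 19, 31)}.
Keep only column(s) mid, aname, title (12 duplicate(s) eliminated): {(10, Gus, Omega), (10, Ned, Omega), (10, Ola, Omega), (19, Gus, Omega), (19, Ned, Omega), (19, Ola, Omega), (24, Gus, Omega)}

{(10, Gus, Omega), (10, Ned, Omega), (10, Ola, Omega), (19, Gus, Omega), (19, Ned, Omega), (19, Ola, Omega), (24, Gus, Omega)}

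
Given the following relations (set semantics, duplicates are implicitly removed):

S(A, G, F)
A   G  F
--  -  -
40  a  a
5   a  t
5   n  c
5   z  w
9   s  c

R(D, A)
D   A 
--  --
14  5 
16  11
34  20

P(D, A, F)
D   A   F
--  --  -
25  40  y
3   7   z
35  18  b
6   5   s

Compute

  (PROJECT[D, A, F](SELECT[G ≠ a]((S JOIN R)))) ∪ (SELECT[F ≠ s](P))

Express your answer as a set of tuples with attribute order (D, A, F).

{(14, 5, c), (14, 5, w), (25, 40, y), (3, 7, z), (35, 18, b)}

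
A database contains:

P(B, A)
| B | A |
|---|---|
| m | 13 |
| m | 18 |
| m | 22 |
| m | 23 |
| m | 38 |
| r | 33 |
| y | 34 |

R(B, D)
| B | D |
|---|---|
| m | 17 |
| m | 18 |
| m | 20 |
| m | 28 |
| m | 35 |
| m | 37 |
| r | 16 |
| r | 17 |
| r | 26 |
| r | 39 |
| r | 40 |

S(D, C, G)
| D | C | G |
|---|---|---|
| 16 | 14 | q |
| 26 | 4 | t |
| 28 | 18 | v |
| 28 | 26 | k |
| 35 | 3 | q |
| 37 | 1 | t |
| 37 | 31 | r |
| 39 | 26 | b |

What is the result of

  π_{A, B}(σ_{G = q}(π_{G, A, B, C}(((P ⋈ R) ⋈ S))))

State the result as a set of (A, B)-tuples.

{(13, m), (18, m), (22, m), (23, m), (33, r), (38, m)}

P ⋈ R (natural join on B): {(m, 13, 17), (m, 13, 18), (m, 13, 20), (m, 13, 28), (m, 13, 35), (m, 13, 37), (m, 18, 17), (m, 18, 18), (m, 18, 20), (m, 18, 28), (m, 18, 35), (m, 18, 37), (m, 22, 17), (m, 22, 18), (m, 22, 20), (m, 22, 28), (m, 22, 35), (m, 22, 37), (m, 23, 17), (m, 23, 18), (m, 23, 20), (m, 23, 28), (m, 23, 35), (m, 23, 37), (m, 38, 17), (m, 38, 18), (m, 38, 20), (m, 38, 28), (m, 38, 35), (m, 38, 37), (r, 33, 16), (r, 33, 17), (r, 33, 26), (r, 33, 39), (r, 33, 40)}
(P ⋈ R) ⋈ S (natural join on D): {(m, 13, 28, 18, v), (m, 13, 28, 26, k), (m, 13, 35, 3, q), (m, 13, 37, 1, t), (m, 13, 37, 31, r), (m, 18, 28, 18, v), (m, 18, 28, 26, k), (m, 18, 35, 3, q), (m, 18, 37, 1, t), (m, 18, 37, 31, r), (m, 22, 28, 18, v), (m, 22, 28, 26, k), (m, 22, 35, 3, q), (m, 22, 37, 1, t), (m, 22, 37, 31, r), (m, 23, 28, 18, v), (m, 23, 28, 26, k), (m, 23, 35, 3, q), (m, 23, 37, 1, t), (m, 23, 37, 31, r), (m, 38, 28, 18, v), (m, 38, 28, 26, k), (m, 38, 35, 3, q), (m, 38, 37, 1, t), (m, 38, 37, 31, r), (r, 33, 16, 14, q), (r, 33, 26, 4, t), (r, 33, 39, 26, b)}
π_{G, A, B, C} gives {(b, 33, r, 26), (k, 13, m, 26), (k, 18, m, 26), (k, 22, m, 26), (k, 23, m, 26), (k, 38, m, 26), (q, 13, m, 3), (q, 18, m, 3), (q, 22, m, 3), (q, 23, m, 3), (q, 33, r, 14), (q, 38, m, 3), (r, 13, m, 31), (r, 18, m, 31), (r, 22, m, 31), (r, 23, m, 31), (r, 38, m, 31), (t, 13, m, 1), (t, 18, m, 1), (t, 22, m, 1), (t, 23, m, 1), (t, 33, r, 4), (t, 38, m, 1), (v, 13, m, 18), (v, 18, m, 18), (v, 22, m, 18), (v, 23, m, 18), (v, 38, m, 18)}.
Apply σ_{G = q}; surviving tuples: {(q, 13, m, 3), (q, 18, m, 3), (q, 22, m, 3), (q, 23, m, 3), (q, 33, r, 14), (q, 38, m, 3)}
π_{A, B} gives {(13, m), (18, m), (22, m), (23, m), (33, r), (38, m)}.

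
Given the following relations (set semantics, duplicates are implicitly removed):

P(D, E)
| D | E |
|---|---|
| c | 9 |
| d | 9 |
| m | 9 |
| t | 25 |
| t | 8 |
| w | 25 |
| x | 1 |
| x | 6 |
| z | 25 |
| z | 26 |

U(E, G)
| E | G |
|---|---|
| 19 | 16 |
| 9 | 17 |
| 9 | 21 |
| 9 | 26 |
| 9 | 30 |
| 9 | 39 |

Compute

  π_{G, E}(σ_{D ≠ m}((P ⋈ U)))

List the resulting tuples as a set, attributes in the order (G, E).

{(17, 9), (21, 9), (26, 9), (30, 9), (39, 9)}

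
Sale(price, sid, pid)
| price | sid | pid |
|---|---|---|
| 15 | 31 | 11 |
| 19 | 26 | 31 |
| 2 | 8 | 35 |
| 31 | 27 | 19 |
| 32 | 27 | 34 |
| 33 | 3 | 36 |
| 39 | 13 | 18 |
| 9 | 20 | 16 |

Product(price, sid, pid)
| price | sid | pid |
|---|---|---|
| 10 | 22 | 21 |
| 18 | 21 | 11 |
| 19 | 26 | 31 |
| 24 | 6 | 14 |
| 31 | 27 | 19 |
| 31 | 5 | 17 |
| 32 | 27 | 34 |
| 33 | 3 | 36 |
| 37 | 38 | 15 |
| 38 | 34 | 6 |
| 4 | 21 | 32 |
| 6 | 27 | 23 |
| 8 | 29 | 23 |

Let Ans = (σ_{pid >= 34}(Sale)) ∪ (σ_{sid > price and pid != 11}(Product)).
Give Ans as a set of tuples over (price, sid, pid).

{(10, 22, 21), (19, 26, 31), (2, 8, 35), (32, 27, 34), (33, 3, 36), (37, 38, 15), (4, 21, 32), (6, 27, 23), (8, 29, 23)}

Selection pid >= 34: {(2, 8, 35), (32, 27, 34), (33, 3, 36)}
Selection sid > price and pid != 11: {(10, 22, 21), (19, 26, 31), (37, 38, 15), (4, 21, 32), (6, 27, 23), (8, 29, 23)}
Taking the union: {(10, 22, 21), (19, 26, 31), (2, 8, 35), (32, 27, 34), (33, 3, 36), (37, 38, 15), (4, 21, 32), (6, 27, 23), (8, 29, 23)}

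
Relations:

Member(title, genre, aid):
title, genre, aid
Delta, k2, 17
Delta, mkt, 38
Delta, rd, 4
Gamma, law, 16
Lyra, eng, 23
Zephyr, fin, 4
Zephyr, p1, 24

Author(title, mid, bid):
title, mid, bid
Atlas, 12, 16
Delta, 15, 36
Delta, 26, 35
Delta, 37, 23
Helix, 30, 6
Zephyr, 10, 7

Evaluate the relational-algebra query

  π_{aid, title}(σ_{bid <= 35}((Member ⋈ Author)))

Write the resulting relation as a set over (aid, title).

Natural join on title: {(Delta, k2, 17, 15, 36), (Delta, k2, 17, 26, 35), (Delta, k2, 17, 37, 23), (Delta, mkt, 38, 15, 36), (Delta, mkt, 38, 26, 35), (Delta, mkt, 38, 37, 23), (Delta, rd, 4, 15, 36), (Delta, rd, 4, 26, 35), (Delta, rd, 4, 37, 23), (Zephyr, fin, 4, 10, 7), (Zephyr, p1, 24, 10, 7)}
Filtering on bid <= 35 leaves {(Delta, k2, 17, 26, 35), (Delta, k2, 17, 37, 23), (Delta, mkt, 38, 26, 35), (Delta, mkt, 38, 37, 23), (Delta, rd, 4, 26, 35), (Delta, rd, 4, 37, 23), (Zephyr, fin, 4, 10, 7), (Zephyr, p1, 24, 10, 7)}.
π[aid, title]: project onto (aid, title) (3 duplicate(s) eliminated) → {(17, Delta), (24, Zephyr), (38, Delta), (4, Delta), (4, Zephyr)}

{(17, Delta), (24, Zephyr), (38, Delta), (4, Delta), (4, Zephyr)}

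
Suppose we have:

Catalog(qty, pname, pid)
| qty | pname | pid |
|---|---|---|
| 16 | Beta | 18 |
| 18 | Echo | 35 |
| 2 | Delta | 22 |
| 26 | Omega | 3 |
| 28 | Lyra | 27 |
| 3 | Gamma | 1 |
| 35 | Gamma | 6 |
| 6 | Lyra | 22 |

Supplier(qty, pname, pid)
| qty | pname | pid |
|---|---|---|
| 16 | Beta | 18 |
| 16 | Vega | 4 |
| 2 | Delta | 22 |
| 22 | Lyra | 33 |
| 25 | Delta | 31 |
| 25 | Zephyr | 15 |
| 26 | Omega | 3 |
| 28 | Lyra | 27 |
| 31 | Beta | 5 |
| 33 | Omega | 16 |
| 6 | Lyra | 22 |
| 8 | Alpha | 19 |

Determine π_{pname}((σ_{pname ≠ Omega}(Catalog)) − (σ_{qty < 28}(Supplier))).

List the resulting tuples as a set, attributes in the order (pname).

{Echo, Gamma, Lyra}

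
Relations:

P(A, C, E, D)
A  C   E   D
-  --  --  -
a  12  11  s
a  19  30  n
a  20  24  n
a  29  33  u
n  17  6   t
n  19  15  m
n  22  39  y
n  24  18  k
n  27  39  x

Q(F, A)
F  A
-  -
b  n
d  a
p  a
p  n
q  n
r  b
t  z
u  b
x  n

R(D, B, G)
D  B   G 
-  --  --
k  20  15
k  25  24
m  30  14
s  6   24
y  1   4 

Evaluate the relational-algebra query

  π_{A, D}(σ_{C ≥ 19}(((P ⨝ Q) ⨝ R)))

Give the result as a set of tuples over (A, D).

{(n, k), (n, m), (n, y)}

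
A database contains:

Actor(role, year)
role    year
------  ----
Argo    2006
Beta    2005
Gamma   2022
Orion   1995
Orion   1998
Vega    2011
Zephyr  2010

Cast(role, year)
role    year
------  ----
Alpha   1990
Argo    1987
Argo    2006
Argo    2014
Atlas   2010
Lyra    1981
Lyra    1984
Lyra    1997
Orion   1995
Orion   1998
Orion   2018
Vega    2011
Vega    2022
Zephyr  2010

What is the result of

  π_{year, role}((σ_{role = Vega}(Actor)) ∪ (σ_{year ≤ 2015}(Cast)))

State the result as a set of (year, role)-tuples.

{(1981, Lyra), (1984, Lyra), (1987, Argo), (1990, Alpha), (1995, Orion), (1997, Lyra), (1998, Orion), (2006, Argo), (2010, Atlas), (2010, Zephyr), (2011, Vega), (2014, Argo)}

Selection role = Vega: {(Vega, 2011)}
Selection year ≤ 2015: {(Alpha, 1990), (Argo, 1987), (Argo, 2006), (Argo, 2014), (Atlas, 2010), (Lyra, 1981), (Lyra, 1984), (Lyra, 1997), (Orion, 1995), (Orion, 1998), (Vega, 2011), (Zephyr, 2010)}
Union: {(Vega, 2011)} with {(Alpha, 1990), (Argo, 1987), (Argo, 2006), (Argo, 2014), (Atlas, 2010), (Lyra, 1981), (Lyra, 1984), (Lyra, 1997), (Orion, 1995), (Orion, 1998), (Vega, 2011), (Zephyr, 2010)} → {(Alpha, 1990), (Argo, 1987), (Argo, 2006), (Argo, 2014), (Atlas, 2010), (Lyra, 1981), (Lyra, 1984), (Lyra, 1997), (Orion, 1995), (Orion, 1998), (Vega, 2011), (Zephyr, 2010)}
Projecting to year, role: {(1981, Lyra), (1984, Lyra), (1987, Argo), (1990, Alpha), (1995, Orion), (1997, Lyra), (1998, Orion), (2006, Argo), (2010, Atlas), (2010, Zephyr), (2011, Vega), (2014, Argo)}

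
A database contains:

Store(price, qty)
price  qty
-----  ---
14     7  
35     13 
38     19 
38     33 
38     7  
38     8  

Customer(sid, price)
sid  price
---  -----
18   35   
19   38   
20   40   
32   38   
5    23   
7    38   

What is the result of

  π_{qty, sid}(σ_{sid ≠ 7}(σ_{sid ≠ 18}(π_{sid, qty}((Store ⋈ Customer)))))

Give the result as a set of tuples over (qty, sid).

{(19, 19), (19, 32), (33, 19), (33, 32), (7, 19), (7, 32), (8, 19), (8, 32)}

Store ⋈ Customer (natural join on price): {(35, 13, 18), (38, 19, 19), (38, 19, 32), (38, 19, 7), (38, 33, 19), (38, 33, 32), (38, 33, 7), (38, 7, 19), (38, 7, 32), (38, 7, 7), (38, 8, 19), (38, 8, 32), (38, 8, 7)}
Keep only column(s) sid, qty: {(18, 13), (19, 19), (19, 33), (19, 7), (19, 8), (32, 19), (32, 33), (32, 7), (32, 8), (7, 19), (7, 33), (7, 7), (7, 8)}
Selection sid ≠ 18: {(19, 19), (19, 33), (19, 7), (19, 8), (32, 19), (32, 33), (32, 7), (32, 8), (7, 19), (7, 33), (7, 7), (7, 8)}
Selection sid ≠ 7: {(19, 19), (19, 33), (19, 7), (19, 8), (32, 19), (32, 33), (32, 7), (32, 8)}
Keep only column(s) qty, sid: {(19, 19), (19, 32), (33, 19), (33, 32), (7, 19), (7, 32), (8, 19), (8, 32)}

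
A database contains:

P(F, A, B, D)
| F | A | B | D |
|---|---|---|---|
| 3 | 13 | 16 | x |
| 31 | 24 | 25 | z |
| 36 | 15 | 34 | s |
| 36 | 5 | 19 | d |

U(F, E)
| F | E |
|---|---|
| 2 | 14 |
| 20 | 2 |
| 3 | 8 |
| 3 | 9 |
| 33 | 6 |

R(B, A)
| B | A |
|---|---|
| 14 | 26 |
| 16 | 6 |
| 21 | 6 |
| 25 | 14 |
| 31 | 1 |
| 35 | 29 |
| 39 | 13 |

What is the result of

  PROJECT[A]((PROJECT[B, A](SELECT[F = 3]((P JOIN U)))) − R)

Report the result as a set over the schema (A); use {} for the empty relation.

{13}

P ⋈ U (natural join on F): {(3, 13, 16, x, 8), (3, 13, 16, x, 9)}
Apply σ_{F = 3}; surviving tuples: {(3, 13, 16, x, 8), (3, 13, 16, x, 9)}
π_{B, A} gives {(16, 13)} (1 duplicate(s) eliminated).
Taking the difference: {(16, 13)}
π_{A} gives {13}.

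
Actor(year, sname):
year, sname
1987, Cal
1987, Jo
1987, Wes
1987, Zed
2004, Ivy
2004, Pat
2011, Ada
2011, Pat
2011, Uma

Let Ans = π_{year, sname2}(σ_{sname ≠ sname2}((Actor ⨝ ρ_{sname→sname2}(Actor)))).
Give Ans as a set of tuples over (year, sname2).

{(1987, Cal), (1987, Jo), (1987, Wes), (1987, Zed), (2004, Ivy), (2004, Pat), (2011, Ada), (2011, Pat), (2011, Uma)}

ρ[sname→sname2]: schema becomes (year, sname2); tuples unchanged.
Natural join on year: {(1987, Cal, Cal), (1987, Cal, Jo), (1987, Cal, Wes), (1987, Cal, Zed), (1987, Jo, Cal), (1987, Jo, Jo), (1987, Jo, Wes), (1987, Jo, Zed), (1987, Wes, Cal), (1987, Wes, Jo), (1987, Wes, Wes), (1987, Wes, Zed), (1987, Zed, Cal), (1987, Zed, Jo), (1987, Zed, Wes), (1987, Zed, Zed), (2004, Ivy, Ivy), (2004, Ivy, Pat), (2004, Pat, Ivy), (2004, Pat, Pat), (2011, Ada, Ada), (2011, Ada, Pat), (2011, Ada, Uma), (2011, Pat, Ada), (2011, Pat, Pat), (2011, Pat, Uma), (2011, Uma, Ada), (2011, Uma, Pat), (2011, Uma, Uma)}
Apply σ_{sname ≠ sname2}; surviving tuples: {(1987, Cal, Jo), (1987, Cal, Wes), (1987, Cal, Zed), (1987, Jo, Cal), (1987, Jo, Wes), (1987, Jo, Zed), (1987, Wes, Cal), (1987, Wes, Jo), (1987, Wes, Zed), (1987, Zed, Cal), (1987, Zed, Jo), (1987, Zed, Wes), (2004, Ivy, Pat), (2004, Pat, Ivy), (2011, Ada, Pat), (2011, Ada, Uma), (2011, Pat, Ada), (2011, Pat, Uma), (2011, Uma, Ada), (2011, Uma, Pat)}
Projecting to year, sname2 (11 duplicate(s) eliminated): {(1987, Cal), (1987, Jo), (1987, Wes), (1987, Zed), (2004, Ivy), (2004, Pat), (2011, Ada), (2011, Pat), (2011, Uma)}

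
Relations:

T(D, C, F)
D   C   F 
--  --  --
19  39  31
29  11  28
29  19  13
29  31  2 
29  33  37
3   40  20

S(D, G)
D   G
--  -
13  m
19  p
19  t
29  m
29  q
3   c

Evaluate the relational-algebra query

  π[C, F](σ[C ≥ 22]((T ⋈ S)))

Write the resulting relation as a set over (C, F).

{(31, 2), (33, 37), (39, 31), (40, 20)}

Joining T and S on D yields {(19, 39, 31, p), (19, 39, 31, t), (29, 11, 28, m), (29, 11, 28, q), (29, 19, 13, m), (29, 19, 13, q), (29, 31, 2, m), (29, 31, 2, q), (29, 33, 37, m), (29, 33, 37, q), (3, 40, 20, c)}.
Filtering on C ≥ 22 leaves {(19, 39, 31, p), (19, 39, 31, t), (29, 31, 2, m), (29, 31, 2, q), (29, 33, 37, m), (29, 33, 37, q), (3, 40, 20, c)}.
Projecting to C, F (3 duplicate(s) eliminated): {(31, 2), (33, 37), (39, 31), (40, 20)}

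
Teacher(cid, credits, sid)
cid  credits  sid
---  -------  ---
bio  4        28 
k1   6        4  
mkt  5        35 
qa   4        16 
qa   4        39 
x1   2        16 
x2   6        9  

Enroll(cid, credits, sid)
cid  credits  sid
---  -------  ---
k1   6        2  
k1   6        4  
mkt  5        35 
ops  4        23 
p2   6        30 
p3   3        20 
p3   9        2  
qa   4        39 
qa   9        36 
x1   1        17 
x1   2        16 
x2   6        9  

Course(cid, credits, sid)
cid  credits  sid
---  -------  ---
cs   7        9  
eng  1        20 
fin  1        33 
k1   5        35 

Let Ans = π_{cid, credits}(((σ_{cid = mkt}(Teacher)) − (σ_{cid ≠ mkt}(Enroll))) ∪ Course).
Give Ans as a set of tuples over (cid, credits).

{(cs, 7), (eng, 1), (fin, 1), (k1, 5), (mkt, 5)}

σ[cid = mkt]: keep tuples satisfying cid = mkt → {(mkt, 5, 35)}
σ[cid ≠ mkt]: keep tuples satisfying cid ≠ mkt → {(k1, 6, 2), (k1, 6, 4), (ops, 4, 23), (p2, 6, 30), (p3, 3, 20), (p3, 9, 2), (qa, 4, 39), (qa, 9, 36), (x1, 1, 17), (x1, 2, 16), (x2, 6, 9)}
Difference: {(mkt, 5, 35)} with {(k1, 6, 2), (k1, 6, 4), (ops, 4, 23), (p2, 6, 30), (p3, 3, 20), (p3, 9, 2), (qa, 4, 39), (qa, 9, 36), (x1, 1, 17), (x1, 2, 16), (x2, 6, 9)} → {(mkt, 5, 35)}
Union: {(mkt, 5, 35)} with {(cs, 7, 9), (eng, 1, 20), (fin, 1, 33), (k1, 5, 35)} → {(cs, 7, 9), (eng, 1, 20), (fin, 1, 33), (k1, 5, 35), (mkt, 5, 35)}
Projecting to cid, credits: {(cs, 7), (eng, 1), (fin, 1), (k1, 5), (mkt, 5)}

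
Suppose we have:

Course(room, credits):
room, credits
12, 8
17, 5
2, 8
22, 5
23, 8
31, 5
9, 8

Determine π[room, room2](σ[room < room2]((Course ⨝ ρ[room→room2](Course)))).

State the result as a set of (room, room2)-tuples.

{(12, 23), (17, 22), (17, 31), (2, 12), (2, 23), (2, 9), (22, 31), (9, 12), (9, 23)}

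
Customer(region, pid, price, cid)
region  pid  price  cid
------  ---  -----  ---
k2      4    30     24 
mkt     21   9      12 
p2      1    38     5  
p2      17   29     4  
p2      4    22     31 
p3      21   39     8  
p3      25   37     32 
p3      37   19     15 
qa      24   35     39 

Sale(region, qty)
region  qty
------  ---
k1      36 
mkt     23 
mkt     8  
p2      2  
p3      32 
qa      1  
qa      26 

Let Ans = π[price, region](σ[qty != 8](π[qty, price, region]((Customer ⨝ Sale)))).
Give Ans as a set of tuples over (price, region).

Customer ⋈ Sale (natural join on region): {(mkt, 21, 9, 12, 23), (mkt, 21, 9, 12, 8), (p2, 1, 38, 5, 2), (p2, 17, 29, 4, 2), (p2, 4, 22, 31, 2), (p3, 21, 39, 8, 32), (p3, 25, 37, 32, 32), (p3, 37, 19, 15, 32), (qa, 24, 35, 39, 1), (qa, 24, 35, 39, 26)}
Keep only column(s) qty, price, region: {(1, 35, qa), (2, 22, p2), (2, 29, p2), (2, 38, p2), (23, 9, mkt), (26, 35, qa), (32, 19, p3), (32, 37, p3), (32, 39, p3), (8, 9, mkt)}
Filtering on qty != 8 leaves {(1, 35, qa), (2, 22, p2), (2, 29, p2), (2, 38, p2), (23, 9, mkt), (26, 35, qa), (32, 19, p3), (32, 37, p3), (32, 39, p3)}.
Keep only column(s) price, region (1 duplicate(s) eliminated): {(19, p3), (22, p2), (29, p2), (35, qa), (37, p3), (38, p2), (39, p3), (9, mkt)}

{(19, p3), (22, p2), (29, p2), (35, qa), (37, p3), (38, p2), (39, p3), (9, mkt)}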